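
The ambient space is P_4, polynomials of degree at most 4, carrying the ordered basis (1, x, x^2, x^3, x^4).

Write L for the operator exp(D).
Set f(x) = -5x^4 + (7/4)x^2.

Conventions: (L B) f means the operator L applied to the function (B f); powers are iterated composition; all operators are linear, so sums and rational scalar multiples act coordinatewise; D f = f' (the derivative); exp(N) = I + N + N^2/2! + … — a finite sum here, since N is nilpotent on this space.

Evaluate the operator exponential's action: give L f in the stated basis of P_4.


the result is g(x) = -5x^4 - 20x^3 - (113/4)x^2 - (33/2)x - 13/4

order-1 term: -20x^3 + (7/2)x
order-2 term: -30x^2 + 7/4
order-3 term: -20x
order-4 term: -5
the series for exp(D) f terminates at order 4
exp(D) f = -5x^4 - 20x^3 - (113/4)x^2 - (33/2)x - 13/4


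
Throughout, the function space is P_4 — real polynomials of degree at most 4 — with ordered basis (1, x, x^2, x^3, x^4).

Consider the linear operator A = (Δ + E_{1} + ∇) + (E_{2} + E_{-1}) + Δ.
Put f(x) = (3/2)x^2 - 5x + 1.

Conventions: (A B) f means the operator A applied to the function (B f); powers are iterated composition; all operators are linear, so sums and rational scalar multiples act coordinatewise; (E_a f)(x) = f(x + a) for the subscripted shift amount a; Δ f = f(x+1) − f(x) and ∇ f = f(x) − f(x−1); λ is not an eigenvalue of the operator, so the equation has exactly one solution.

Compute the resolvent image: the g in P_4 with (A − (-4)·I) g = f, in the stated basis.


write g with unknown coordinates in the stated basis and equate coefficients in (A − (-4)·I) g = f
solving from the highest basis element down gives g = (3/14)x^2 - (50/49)x + 451/686
check: A g = (9/14)x^2 - (45/49)x - 559/343
so A g − (-4)·g = (3/2)x^2 - 5x + 1 = f ✓

the result is g(x) = (3/14)x^2 - (50/49)x + 451/686


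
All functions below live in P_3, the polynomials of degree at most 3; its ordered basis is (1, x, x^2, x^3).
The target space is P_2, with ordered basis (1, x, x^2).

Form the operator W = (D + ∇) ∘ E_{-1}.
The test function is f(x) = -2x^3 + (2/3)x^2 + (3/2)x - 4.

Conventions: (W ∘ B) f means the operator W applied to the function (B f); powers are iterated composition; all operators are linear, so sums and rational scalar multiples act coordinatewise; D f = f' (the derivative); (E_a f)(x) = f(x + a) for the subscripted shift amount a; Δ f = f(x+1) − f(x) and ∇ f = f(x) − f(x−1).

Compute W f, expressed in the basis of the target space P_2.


E_{-1} f = -2x^3 + (20/3)x^2 - (35/6)x - 17/6
D E_{-1} f = -6x^2 + (40/3)x - 35/6
∇ E_{-1} f = -6x^2 + (58/3)x - 29/2
(D + ∇) E_{-1} f = -12x^2 + (98/3)x - 61/3

g(x) = -12x^2 + (98/3)x - 61/3


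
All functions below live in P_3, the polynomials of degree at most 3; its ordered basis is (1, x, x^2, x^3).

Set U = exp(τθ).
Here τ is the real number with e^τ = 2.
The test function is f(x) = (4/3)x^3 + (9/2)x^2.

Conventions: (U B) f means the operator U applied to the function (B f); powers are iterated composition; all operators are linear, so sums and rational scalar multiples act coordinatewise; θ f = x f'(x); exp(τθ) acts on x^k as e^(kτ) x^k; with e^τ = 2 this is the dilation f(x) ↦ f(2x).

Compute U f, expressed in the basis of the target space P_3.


g(x) = (32/3)x^3 + 18x^2

exp(τθ) x^k = e^(kτ) x^k; with e^τ = 2 this sends x^k to 2^k x^k
x^2 ↦ 4 x^2
x^3 ↦ 8 x^3
applying this coordinatewise to f: exp(τθ) f = (32/3)x^3 + 18x^2


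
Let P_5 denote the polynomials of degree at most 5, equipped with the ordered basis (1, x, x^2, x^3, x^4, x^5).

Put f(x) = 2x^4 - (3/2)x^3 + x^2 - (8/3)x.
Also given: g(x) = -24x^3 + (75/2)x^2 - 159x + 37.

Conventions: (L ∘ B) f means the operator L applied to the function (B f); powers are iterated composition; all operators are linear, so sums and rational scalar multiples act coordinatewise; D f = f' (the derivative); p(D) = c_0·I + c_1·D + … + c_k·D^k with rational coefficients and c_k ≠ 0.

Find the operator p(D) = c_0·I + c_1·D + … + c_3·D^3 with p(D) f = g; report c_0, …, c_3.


c_0 = 0, c_1 = -3, c_2 = 1, c_3 = -3

D^0 f = 2x^4 - (3/2)x^3 + x^2 - (8/3)x
D^1 f = 8x^3 - (9/2)x^2 + 2x - 8/3
D^2 f = 24x^2 - 9x + 2
D^3 f = 48x - 9
matching coefficients of g against c_0 f + c_1 Df + … from the top degree down determines the c_i
solution: c_0 = 0, c_1 = -3, c_2 = 1, c_3 = -3


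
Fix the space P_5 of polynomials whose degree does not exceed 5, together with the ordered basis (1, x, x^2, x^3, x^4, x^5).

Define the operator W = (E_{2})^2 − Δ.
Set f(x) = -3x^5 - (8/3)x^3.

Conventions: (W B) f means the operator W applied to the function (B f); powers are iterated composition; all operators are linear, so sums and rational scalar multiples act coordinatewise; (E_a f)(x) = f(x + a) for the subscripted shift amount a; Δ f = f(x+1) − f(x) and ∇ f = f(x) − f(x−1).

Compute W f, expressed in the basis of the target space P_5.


the image equals g(x) = -3x^5 - 45x^4 - (1358/3)x^3 - 1914x^2 - 3945x - 3237

E_{2} f = -3x^5 - 30x^4 - (368/3)x^3 - 256x^2 - 272x - 352/3
E_{2} E_{2} f = -3x^5 - 60x^4 - (1448/3)x^3 - 1952x^2 - 3968x - 9728/3
Δ f = -15x^4 - 30x^3 - 38x^2 - 23x - 17/3
(-Δ) f = 15x^4 + 30x^3 + 38x^2 + 23x + 17/3
((E_{2})^2 − Δ) f = -3x^5 - 45x^4 - (1358/3)x^3 - 1914x^2 - 3945x - 3237


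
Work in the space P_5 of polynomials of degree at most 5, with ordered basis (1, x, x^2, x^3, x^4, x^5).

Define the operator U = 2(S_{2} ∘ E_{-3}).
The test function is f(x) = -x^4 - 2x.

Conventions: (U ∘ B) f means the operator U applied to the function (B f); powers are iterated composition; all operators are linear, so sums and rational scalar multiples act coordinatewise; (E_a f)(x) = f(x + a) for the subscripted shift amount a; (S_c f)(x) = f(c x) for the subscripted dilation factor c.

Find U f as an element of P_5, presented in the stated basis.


E_{-3} f = -x^4 + 12x^3 - 54x^2 + 106x - 75
S_{2} E_{-3} f = -16x^4 + 96x^3 - 216x^2 + 212x - 75
(2(S_{2} ∘ E_{-3})) f = -32x^4 + 192x^3 - 432x^2 + 424x - 150

the result is g(x) = -32x^4 + 192x^3 - 432x^2 + 424x - 150


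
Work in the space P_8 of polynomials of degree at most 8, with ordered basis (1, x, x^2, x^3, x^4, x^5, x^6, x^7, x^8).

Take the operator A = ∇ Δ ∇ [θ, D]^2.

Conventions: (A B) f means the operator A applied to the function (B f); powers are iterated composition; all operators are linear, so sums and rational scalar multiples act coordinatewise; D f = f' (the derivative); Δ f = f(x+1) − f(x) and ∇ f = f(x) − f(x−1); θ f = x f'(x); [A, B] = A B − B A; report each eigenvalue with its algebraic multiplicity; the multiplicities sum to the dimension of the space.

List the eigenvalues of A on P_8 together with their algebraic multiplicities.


λ = 0 (multiplicity 9)

image of 1: 0
image of x: 0
image of x^2: 0
image of x^3: 0
image of x^4: 0
image of x^5: 120
image of x^6: 720x - 360
image of x^7: 2520x^2 - 2520x + 1260
image of x^8: 6720x^3 - 10080x^2 + 10080x - 3360
the matrix is upper triangular; its diagonal is (0, 0, 0, 0, 0, 0, 0, 0, 0)
for a triangular matrix the eigenvalues are the diagonal entries, with algebraic multiplicity their repetition count


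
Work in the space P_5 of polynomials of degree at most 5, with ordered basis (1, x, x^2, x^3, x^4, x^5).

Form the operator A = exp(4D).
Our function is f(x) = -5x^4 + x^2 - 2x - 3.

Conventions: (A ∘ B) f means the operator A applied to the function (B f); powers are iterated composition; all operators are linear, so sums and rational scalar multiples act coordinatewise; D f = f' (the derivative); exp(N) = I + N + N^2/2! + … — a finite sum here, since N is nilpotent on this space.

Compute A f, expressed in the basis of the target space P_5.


the result is g(x) = -5x^4 - 80x^3 - 479x^2 - 1274x - 1275

order-1 term: -80x^3 + 8x - 8
order-2 term: -480x^2 + 16
order-3 term: -1280x
order-4 term: -1280
the series for exp(4D) f terminates at order 4
exp(4D) f = -5x^4 - 80x^3 - 479x^2 - 1274x - 1275


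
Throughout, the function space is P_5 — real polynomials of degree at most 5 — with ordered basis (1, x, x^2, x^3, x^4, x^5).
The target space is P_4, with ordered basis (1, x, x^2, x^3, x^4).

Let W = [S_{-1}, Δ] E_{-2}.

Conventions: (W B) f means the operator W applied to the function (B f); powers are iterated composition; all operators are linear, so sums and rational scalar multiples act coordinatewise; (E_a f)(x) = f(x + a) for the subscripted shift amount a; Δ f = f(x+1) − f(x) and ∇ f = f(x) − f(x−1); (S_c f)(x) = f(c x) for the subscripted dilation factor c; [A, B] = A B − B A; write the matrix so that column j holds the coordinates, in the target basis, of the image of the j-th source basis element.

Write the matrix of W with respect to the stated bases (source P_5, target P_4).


the matrix is [[0, 2, -8, 26, -80, 242]; [0, 0, -4, 24, -104, 400]; [0, 0, 0, 6, -48, 260]; [0, 0, 0, 0, -8, 80]; [0, 0, 0, 0, 0, 10]] (rows listed top to bottom)

image of 1: 0
image of x: 2
image of x^2: -4x - 8
image of x^3: 6x^2 + 24x + 26
image of x^4: -8x^3 - 48x^2 - 104x - 80
image of x^5: 10x^4 + 80x^3 + 260x^2 + 400x + 242
each image's coordinates form column j of the matrix


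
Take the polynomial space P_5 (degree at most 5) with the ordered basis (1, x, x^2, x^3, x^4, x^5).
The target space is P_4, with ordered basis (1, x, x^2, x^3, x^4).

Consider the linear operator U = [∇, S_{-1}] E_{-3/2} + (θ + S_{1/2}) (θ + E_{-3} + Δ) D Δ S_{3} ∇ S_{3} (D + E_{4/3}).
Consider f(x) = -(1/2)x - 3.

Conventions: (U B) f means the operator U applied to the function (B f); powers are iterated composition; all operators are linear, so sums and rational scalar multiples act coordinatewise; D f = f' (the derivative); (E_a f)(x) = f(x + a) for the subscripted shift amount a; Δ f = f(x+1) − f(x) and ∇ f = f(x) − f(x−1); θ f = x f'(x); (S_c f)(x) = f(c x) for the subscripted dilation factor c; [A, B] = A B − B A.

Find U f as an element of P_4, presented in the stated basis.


g(x) = 1

E_{-3/2} f = -(1/2)x - 9/4
S_{-1} E_{-3/2} f = (1/2)x - 9/4
∇ S_{-1} E_{-3/2} f = 1/2
∇ E_{-3/2} f = -1/2
S_{-1} ∇ E_{-3/2} f = -1/2
[∇, S_{-1}] E_{-3/2} f = 1
D f = -1/2
E_{4/3} f = -(1/2)x - 11/3
(D + E_{4/3}) f = -(1/2)x - 25/6
S_{3} (D + E_{4/3}) f = -(3/2)x - 25/6
∇ S_{3} (D + E_{4/3}) f = -3/2
S_{3} (∇ S_{3}) (D + E_{4/3}) f = -3/2
Δ S_{3} (∇ S_{3}) (D + E_{4/3}) f = 0
D Δ S_{3} (∇ S_{3}) (D + E_{4/3}) f = 0
θ (D Δ S_{3}) (∇ S_{3}) (D + E_{4/3}) f = 0
E_{-3} (D Δ S_{3}) (∇ S_{3}) (D + E_{4/3}) f = 0
Δ (D Δ S_{3}) (∇ S_{3}) (D + E_{4/3}) f = 0
(θ + E_{-3} + Δ) (D Δ S_{3}) (∇ S_{3}) (D + E_{4/3}) f = 0
θ (θ + E_{-3} + Δ) (D Δ S_{3}) (∇ S_{3}) (D + E_{4/3}) f = 0
S_{1/2} (θ + E_{-3} + Δ) (D Δ S_{3}) (∇ S_{3}) (D + E_{4/3}) f = 0
(θ + S_{1/2}) (θ + E_{-3} + Δ) (D Δ S_{3}) (∇ S_{3}) (D + E_{4/3}) f = 0
([∇, S_{-1}] E_{-3/2} + (θ + S_{1/2}) (θ + E_{-3} + Δ) D Δ S_{3} ∇ S_{3} (D + E_{4/3})) f = 1


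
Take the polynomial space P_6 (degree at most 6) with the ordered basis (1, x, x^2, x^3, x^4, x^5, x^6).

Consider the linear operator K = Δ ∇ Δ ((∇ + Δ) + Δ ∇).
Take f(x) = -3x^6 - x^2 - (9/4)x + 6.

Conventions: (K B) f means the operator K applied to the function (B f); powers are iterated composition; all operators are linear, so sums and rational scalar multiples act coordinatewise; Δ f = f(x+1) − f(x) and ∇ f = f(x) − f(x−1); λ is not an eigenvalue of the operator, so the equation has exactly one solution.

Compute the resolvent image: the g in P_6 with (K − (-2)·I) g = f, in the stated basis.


g(x) = -(3/2)x^6 + (1079/2)x^2 + (8631/8)x + 723

write g with unknown coordinates in the stated basis and equate coefficients in (K − (-2)·I) g = f
solving from the highest basis element down gives g = -(3/2)x^6 + (1079/2)x^2 + (8631/8)x + 723
check: K g = -1080x^2 - 2160x - 1440
so K g − (-2)·g = -3x^6 - x^2 - (9/4)x + 6 = f ✓


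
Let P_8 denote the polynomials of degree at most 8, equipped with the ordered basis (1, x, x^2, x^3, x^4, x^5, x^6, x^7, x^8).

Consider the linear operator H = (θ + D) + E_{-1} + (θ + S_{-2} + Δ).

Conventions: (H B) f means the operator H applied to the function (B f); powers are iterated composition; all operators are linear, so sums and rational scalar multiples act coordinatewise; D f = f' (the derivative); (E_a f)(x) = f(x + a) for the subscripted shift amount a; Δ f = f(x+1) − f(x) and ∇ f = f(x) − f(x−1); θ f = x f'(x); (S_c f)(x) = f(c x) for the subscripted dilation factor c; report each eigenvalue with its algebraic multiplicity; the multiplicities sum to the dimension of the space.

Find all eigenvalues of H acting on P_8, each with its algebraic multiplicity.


λ = -113 (multiplicity 1), λ = -21 (multiplicity 1), λ = -1 (multiplicity 1), λ = 1 (multiplicity 1), λ = 2 (multiplicity 1), λ = 9 (multiplicity 1), λ = 25 (multiplicity 1), λ = 77 (multiplicity 1), λ = 273 (multiplicity 1)

image of 1: 2
image of x: x + 1
image of x^2: 9x^2 + 2x + 2
image of x^3: -x^3 + 3x^2 + 6x
image of x^4: 25x^4 + 4x^3 + 12x^2 + 2
image of x^5: -21x^5 + 5x^4 + 20x^3 + 10x
image of x^6: 77x^6 + 6x^5 + 30x^4 + 30x^2 + 2
image of x^7: -113x^7 + 7x^6 + 42x^5 + 70x^3 + 14x
image of x^8: 273x^8 + 8x^7 + 56x^6 + 140x^4 + 56x^2 + 2
the matrix is upper triangular; its diagonal is (2, 1, 9, -1, 25, -21, 77, -113, 273)
for a triangular matrix the eigenvalues are the diagonal entries, with algebraic multiplicity their repetition count


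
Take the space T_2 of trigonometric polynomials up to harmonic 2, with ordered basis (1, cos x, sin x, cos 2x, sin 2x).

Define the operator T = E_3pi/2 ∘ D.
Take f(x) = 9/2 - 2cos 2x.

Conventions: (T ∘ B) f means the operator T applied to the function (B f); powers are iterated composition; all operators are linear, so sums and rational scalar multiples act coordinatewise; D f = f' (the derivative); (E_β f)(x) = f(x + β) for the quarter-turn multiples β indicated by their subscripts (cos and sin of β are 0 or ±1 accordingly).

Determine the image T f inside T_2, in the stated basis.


D f = 4sin 2x
E_3pi/2 D f = -4sin 2x

g(x) = -4sin 2x


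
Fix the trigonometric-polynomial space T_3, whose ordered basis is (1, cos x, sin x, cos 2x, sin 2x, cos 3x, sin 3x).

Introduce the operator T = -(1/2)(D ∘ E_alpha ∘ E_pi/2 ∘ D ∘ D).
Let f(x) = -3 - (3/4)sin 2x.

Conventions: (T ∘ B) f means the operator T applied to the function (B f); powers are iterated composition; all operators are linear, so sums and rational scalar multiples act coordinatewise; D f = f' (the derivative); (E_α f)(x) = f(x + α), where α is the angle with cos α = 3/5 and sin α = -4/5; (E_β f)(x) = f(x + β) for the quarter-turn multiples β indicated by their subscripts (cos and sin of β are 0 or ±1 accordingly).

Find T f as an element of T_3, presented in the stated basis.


the result is g(x) = -(21/25)cos 2x + (72/25)sin 2x

D f = -(3/2)cos 2x
D D f = 3sin 2x
E_pi/2 D D f = -3sin 2x
E_alpha E_pi/2 D D f = (72/25)cos 2x + (21/25)sin 2x
D (E_alpha ∘ E_pi/2) D D f = (42/25)cos 2x - (144/25)sin 2x
(-(1/2)(D ∘ E_alpha ∘ E_pi/2 ∘ D ∘ D)) f = -(21/25)cos 2x + (72/25)sin 2x


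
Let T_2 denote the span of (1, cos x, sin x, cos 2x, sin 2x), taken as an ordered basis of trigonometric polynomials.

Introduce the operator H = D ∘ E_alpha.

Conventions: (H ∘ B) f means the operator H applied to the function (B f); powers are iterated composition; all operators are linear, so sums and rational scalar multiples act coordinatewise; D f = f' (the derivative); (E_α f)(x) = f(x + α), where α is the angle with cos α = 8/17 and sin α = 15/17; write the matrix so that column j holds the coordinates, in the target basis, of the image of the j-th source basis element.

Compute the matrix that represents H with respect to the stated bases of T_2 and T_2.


the matrix is [[0, 0, 0, 0, 0]; [0, -15/17, 8/17, 0, 0]; [0, -8/17, -15/17, 0, 0]; [0, 0, 0, -480/289, -322/289]; [0, 0, 0, 322/289, -480/289]] (rows listed top to bottom)

image of 1: 0
image of cos x: -(15/17)cos x - (8/17)sin x
image of sin x: (8/17)cos x - (15/17)sin x
image of cos 2x: -(480/289)cos 2x + (322/289)sin 2x
image of sin 2x: -(322/289)cos 2x - (480/289)sin 2x
each image's coordinates form column j of the matrix


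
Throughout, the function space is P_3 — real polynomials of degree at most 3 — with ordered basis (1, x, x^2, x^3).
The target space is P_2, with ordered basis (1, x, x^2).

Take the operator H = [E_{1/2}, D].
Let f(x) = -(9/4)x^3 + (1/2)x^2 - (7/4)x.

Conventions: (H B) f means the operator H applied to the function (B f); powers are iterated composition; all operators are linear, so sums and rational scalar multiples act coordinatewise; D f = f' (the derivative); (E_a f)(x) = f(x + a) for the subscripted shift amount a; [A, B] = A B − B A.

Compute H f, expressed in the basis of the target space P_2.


the image equals g(x) = 0

D f = -(27/4)x^2 + x - 7/4
E_{1/2} D f = -(27/4)x^2 - (23/4)x - 47/16
E_{1/2} f = -(9/4)x^3 - (23/8)x^2 - (47/16)x - 33/32
D E_{1/2} f = -(27/4)x^2 - (23/4)x - 47/16
[E_{1/2}, D] f = 0


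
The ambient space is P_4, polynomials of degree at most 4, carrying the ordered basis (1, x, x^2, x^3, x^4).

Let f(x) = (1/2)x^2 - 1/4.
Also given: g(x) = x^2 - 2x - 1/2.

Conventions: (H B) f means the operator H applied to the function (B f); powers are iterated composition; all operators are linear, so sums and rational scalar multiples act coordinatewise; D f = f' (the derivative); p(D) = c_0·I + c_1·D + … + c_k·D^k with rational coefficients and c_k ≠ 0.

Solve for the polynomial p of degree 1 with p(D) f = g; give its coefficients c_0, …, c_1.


c_0 = 2, c_1 = -2

D^0 f = (1/2)x^2 - 1/4
D^1 f = x
matching coefficients of g against c_0 f + c_1 Df + … from the top degree down determines the c_i
solution: c_0 = 2, c_1 = -2


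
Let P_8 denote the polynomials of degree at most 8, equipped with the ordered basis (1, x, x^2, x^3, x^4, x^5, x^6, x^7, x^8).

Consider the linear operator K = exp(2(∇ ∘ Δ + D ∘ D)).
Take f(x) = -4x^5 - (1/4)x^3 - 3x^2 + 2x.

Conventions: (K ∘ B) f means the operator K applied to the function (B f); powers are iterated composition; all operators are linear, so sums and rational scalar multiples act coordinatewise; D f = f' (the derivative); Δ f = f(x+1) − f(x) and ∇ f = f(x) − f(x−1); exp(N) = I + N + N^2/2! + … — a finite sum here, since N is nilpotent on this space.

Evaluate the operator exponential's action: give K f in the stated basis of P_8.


order-1 term: -320x^3 - 86x - 24
order-2 term: -3840x
the series for exp(2(∇ ∘ Δ + D ∘ D)) f terminates at order 2
exp(2(∇ ∘ Δ + D ∘ D)) f = -4x^5 - (1281/4)x^3 - 3x^2 - 3924x - 24

g(x) = -4x^5 - (1281/4)x^3 - 3x^2 - 3924x - 24


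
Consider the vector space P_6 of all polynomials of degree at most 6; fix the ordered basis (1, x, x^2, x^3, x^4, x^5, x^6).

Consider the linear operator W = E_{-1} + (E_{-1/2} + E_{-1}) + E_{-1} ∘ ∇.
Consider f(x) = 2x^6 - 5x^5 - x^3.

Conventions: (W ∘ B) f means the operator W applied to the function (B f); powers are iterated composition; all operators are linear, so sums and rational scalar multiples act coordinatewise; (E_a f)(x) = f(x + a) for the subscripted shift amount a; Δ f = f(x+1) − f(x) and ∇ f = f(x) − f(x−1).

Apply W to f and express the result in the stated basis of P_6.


g(x) = 6x^6 - 33x^5 + 15x^4 + (459/2)x^3 - (5019/8)x^2 + (10773/16)x - 4347/16

E_{-1} f = 2x^6 - 17x^5 + 55x^4 - 91x^3 + 83x^2 - 40x + 8
E_{-1/2} f = 2x^6 - 11x^5 + 20x^4 - (37/2)x^3 + (77/8)x^2 - (43/16)x + 5/16
E_{-1} f = 2x^6 - 17x^5 + 55x^4 - 91x^3 + 83x^2 - 40x + 8
(E_{-1/2} + E_{-1}) f = 4x^6 - 28x^5 + 75x^4 - (219/2)x^3 + (741/8)x^2 - (683/16)x + 133/16
∇ f = 12x^5 - 55x^4 + 90x^3 - 83x^2 + 40x - 8
E_{-1} ∇ f = 12x^5 - 115x^4 + 430x^3 - 803x^2 + 756x - 288
(E_{-1} + (E_{-1/2} + E_{-1}) + E_{-1} ∘ ∇) f = 6x^6 - 33x^5 + 15x^4 + (459/2)x^3 - (5019/8)x^2 + (10773/16)x - 4347/16


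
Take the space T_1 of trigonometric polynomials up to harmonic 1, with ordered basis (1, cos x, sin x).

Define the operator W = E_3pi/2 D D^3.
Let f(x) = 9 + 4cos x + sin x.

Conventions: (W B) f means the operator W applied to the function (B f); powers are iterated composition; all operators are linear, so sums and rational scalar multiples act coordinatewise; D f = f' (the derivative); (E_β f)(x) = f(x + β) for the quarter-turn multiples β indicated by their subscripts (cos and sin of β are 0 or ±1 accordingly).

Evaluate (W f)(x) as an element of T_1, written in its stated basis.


D f = cos x - 4sin x
D D f = -4cos x - sin x
D D D f = -cos x + 4sin x
D D^3 f = 4cos x + sin x
E_3pi/2 D D^3 f = -cos x + 4sin x

g(x) = -cos x + 4sin x


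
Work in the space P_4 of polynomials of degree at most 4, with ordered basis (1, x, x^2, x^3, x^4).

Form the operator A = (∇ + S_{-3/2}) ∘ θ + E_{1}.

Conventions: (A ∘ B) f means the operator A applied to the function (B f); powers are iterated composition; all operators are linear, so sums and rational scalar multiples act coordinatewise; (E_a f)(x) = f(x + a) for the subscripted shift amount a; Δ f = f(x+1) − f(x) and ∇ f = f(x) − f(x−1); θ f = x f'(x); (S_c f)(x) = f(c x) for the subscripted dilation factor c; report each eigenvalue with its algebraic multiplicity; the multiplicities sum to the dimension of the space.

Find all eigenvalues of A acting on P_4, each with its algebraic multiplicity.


λ = -73/8 (multiplicity 1), λ = -1/2 (multiplicity 1), λ = 1 (multiplicity 1), λ = 11/2 (multiplicity 1), λ = 85/4 (multiplicity 1)

image of 1: 1
image of x: -(1/2)x + 2
image of x^2: (11/2)x^2 + 6x - 1
image of x^3: -(73/8)x^3 + 12x^2 - 6x + 4
image of x^4: (85/4)x^4 + 20x^3 - 18x^2 + 20x - 3
the matrix is upper triangular; its diagonal is (1, -1/2, 11/2, -73/8, 85/4)
for a triangular matrix the eigenvalues are the diagonal entries, with algebraic multiplicity their repetition count


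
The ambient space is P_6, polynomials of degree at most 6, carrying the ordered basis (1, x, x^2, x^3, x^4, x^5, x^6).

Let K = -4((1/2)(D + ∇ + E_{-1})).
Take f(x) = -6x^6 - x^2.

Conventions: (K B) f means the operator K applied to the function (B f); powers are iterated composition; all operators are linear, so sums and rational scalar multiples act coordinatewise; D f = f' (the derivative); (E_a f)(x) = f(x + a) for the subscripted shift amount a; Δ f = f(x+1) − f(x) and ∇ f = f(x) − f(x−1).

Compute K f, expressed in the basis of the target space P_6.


D f = -36x^5 - 2x
∇ f = -36x^5 + 90x^4 - 120x^3 + 90x^2 - 38x + 7
E_{-1} f = -6x^6 + 36x^5 - 90x^4 + 120x^3 - 91x^2 + 38x - 7
(D + ∇ + E_{-1}) f = -6x^6 - 36x^5 - x^2 - 2x
((1/2)(D + ∇ + E_{-1})) f = -3x^6 - 18x^5 - (1/2)x^2 - x
(-4((1/2)(D + ∇ + E_{-1}))) f = 12x^6 + 72x^5 + 2x^2 + 4x

g(x) = 12x^6 + 72x^5 + 2x^2 + 4x


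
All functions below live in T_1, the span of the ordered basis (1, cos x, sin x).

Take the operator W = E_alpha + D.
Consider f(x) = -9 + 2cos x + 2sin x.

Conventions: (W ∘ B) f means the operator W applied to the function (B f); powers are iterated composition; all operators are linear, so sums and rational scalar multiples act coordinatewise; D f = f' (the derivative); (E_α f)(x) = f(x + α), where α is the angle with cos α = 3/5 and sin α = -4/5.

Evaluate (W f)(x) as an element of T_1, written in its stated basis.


E_alpha f = -9 - (2/5)cos x + (14/5)sin x
D f = 2cos x - 2sin x
(E_alpha + D) f = -9 + (8/5)cos x + (4/5)sin x

the result is g(x) = -9 + (8/5)cos x + (4/5)sin x


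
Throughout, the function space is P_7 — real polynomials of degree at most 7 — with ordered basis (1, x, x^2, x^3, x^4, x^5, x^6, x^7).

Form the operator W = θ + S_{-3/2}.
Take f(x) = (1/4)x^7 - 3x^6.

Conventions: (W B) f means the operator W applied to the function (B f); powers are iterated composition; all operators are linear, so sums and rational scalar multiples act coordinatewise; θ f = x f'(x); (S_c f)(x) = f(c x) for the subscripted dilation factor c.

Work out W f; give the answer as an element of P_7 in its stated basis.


g(x) = -(1291/512)x^7 - (3339/64)x^6

θ f = (7/4)x^7 - 18x^6
S_{-3/2} f = -(2187/512)x^7 - (2187/64)x^6
(θ + S_{-3/2}) f = -(1291/512)x^7 - (3339/64)x^6


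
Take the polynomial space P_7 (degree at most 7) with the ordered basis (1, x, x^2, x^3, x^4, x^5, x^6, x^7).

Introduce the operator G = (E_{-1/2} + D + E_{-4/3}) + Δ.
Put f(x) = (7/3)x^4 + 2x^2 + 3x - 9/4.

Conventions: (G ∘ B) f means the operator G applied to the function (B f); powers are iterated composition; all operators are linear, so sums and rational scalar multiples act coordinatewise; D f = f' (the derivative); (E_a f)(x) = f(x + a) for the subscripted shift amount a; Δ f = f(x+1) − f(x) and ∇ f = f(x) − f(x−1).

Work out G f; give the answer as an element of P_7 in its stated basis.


E_{-1/2} f = (7/3)x^4 - (14/3)x^3 + (11/2)x^2 - (1/6)x - 149/48
D f = (28/3)x^3 + 4x + 3
E_{-4/3} f = (7/3)x^4 - (112/9)x^3 + (242/9)x^2 - (1981/81)x + 4549/972
(E_{-1/2} + D + E_{-4/3}) f = (14/3)x^4 - (70/9)x^3 + (583/18)x^2 - (3341/162)x + 17791/3888
Δ f = (28/3)x^3 + 14x^2 + (40/3)x + 22/3
((E_{-1/2} + D + E_{-4/3}) + Δ) f = (14/3)x^4 + (14/9)x^3 + (835/18)x^2 - (1181/162)x + 46303/3888

g(x) = (14/3)x^4 + (14/9)x^3 + (835/18)x^2 - (1181/162)x + 46303/3888


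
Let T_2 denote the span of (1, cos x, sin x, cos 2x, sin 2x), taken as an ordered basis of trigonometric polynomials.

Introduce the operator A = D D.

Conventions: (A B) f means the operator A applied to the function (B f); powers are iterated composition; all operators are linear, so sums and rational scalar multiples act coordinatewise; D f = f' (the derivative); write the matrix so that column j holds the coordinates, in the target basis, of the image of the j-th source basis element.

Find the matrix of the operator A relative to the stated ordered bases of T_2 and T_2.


image of 1: 0
image of cos x: -cos x
image of sin x: -sin x
image of cos 2x: -4cos 2x
image of sin 2x: -4sin 2x
each image's coordinates form column j of the matrix

the matrix is [[0, 0, 0, 0, 0]; [0, -1, 0, 0, 0]; [0, 0, -1, 0, 0]; [0, 0, 0, -4, 0]; [0, 0, 0, 0, -4]] (rows listed top to bottom)


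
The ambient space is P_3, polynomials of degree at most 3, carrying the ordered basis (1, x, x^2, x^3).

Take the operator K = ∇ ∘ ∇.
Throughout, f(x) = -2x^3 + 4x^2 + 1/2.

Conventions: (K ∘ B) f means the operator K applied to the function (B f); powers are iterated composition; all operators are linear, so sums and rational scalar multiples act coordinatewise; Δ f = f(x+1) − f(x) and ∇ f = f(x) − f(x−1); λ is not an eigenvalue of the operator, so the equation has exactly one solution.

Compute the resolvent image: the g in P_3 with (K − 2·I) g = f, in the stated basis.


write g with unknown coordinates in the stated basis and equate coefficients in (K − 2·I) g = f
solving from the highest basis element down gives g = x^3 - 2x^2 + 3x - 21/4
check: K g = 6x - 10
so K g − 2·g = -2x^3 + 4x^2 + 1/2 = f ✓

the result is g(x) = x^3 - 2x^2 + 3x - 21/4


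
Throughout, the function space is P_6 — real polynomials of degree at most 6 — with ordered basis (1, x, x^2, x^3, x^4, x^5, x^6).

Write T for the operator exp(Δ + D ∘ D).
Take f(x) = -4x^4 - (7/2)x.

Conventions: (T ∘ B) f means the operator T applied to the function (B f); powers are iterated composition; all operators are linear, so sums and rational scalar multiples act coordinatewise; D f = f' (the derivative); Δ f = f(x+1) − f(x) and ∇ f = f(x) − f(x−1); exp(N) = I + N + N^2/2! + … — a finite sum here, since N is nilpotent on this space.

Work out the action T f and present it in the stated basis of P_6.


order-1 term: -16x^3 - 72x^2 - 16x - 15/2
order-2 term: -24x^2 - 144x - 124
order-3 term: -16x - 72
order-4 term: -4
the series for exp(Δ + D ∘ D) f terminates at order 4
exp(Δ + D ∘ D) f = -4x^4 - 16x^3 - 96x^2 - (359/2)x - 415/2

g(x) = -4x^4 - 16x^3 - 96x^2 - (359/2)x - 415/2


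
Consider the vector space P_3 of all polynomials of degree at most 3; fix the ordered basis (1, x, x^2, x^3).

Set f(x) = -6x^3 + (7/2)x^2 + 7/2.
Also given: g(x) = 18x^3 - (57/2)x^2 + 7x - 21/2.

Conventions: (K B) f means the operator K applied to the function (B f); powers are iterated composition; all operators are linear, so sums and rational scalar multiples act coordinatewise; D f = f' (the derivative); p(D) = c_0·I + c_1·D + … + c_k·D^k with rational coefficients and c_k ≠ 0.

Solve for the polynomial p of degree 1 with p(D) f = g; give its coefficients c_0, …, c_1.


D^0 f = -6x^3 + (7/2)x^2 + 7/2
D^1 f = -18x^2 + 7x
matching coefficients of g against c_0 f + c_1 Df + … from the top degree down determines the c_i
solution: c_0 = -3, c_1 = 1

c_0 = -3, c_1 = 1


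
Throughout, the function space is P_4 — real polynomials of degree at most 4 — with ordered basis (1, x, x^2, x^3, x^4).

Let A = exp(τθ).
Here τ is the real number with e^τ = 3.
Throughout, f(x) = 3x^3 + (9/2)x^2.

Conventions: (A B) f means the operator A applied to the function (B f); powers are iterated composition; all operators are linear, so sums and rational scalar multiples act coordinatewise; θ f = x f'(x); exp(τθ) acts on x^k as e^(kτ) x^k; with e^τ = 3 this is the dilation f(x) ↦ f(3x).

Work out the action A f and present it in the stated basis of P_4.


exp(τθ) x^k = e^(kτ) x^k; with e^τ = 3 this sends x^k to 3^k x^k
x^2 ↦ 9 x^2
x^3 ↦ 27 x^3
applying this coordinatewise to f: exp(τθ) f = 81x^3 + (81/2)x^2

g(x) = 81x^3 + (81/2)x^2


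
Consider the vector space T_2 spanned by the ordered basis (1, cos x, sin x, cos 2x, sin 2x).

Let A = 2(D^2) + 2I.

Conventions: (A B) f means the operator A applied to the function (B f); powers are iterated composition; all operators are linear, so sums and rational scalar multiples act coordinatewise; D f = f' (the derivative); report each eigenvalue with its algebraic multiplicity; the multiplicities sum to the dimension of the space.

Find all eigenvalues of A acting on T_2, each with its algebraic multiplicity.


λ = -6 (multiplicity 2), λ = 0 (multiplicity 2), λ = 2 (multiplicity 1)

image of 1: 2
image of cos x: 0
image of sin x: 0
image of cos 2x: -6cos 2x
image of sin 2x: -6sin 2x
the matrix is diagonal; its diagonal is (2, 0, 0, -6, -6)
for a triangular matrix the eigenvalues are the diagonal entries, with algebraic multiplicity their repetition count


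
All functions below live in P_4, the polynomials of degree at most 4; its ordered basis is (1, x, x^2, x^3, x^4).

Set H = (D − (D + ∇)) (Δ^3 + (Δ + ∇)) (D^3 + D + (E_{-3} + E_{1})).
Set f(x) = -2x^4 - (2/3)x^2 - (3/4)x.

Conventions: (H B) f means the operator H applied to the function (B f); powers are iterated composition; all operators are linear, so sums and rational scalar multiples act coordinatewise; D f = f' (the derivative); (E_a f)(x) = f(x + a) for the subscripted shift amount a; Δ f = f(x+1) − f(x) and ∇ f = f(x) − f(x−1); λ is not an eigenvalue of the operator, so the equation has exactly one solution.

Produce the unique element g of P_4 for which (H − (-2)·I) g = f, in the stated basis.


write g with unknown coordinates in the stated basis and equate coefficients in (H − (-2)·I) g = f
solving from the highest basis element down gives g = -x^4 - (73/3)x^2 + (381/8)x - 808/3
check: H g = 48x^2 - 96x + 1616/3
so H g − (-2)·g = -2x^4 - (2/3)x^2 - (3/4)x = f ✓

the image equals g(x) = -x^4 - (73/3)x^2 + (381/8)x - 808/3


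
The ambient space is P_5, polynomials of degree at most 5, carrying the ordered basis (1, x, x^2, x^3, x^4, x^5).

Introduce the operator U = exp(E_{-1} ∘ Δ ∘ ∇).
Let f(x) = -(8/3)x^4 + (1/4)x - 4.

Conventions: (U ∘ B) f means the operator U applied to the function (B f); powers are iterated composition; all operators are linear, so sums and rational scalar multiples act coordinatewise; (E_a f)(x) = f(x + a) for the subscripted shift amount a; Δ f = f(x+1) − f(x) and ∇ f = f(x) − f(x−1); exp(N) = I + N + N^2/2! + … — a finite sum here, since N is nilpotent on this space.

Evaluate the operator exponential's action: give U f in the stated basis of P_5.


the result is g(x) = -(8/3)x^4 - 32x^2 + (257/4)x - 220/3

order-1 term: -32x^2 + 64x - 112/3
order-2 term: -32
the series for exp(E_{-1} ∘ Δ ∘ ∇) f terminates at order 2
exp(E_{-1} ∘ Δ ∘ ∇) f = -(8/3)x^4 - 32x^2 + (257/4)x - 220/3


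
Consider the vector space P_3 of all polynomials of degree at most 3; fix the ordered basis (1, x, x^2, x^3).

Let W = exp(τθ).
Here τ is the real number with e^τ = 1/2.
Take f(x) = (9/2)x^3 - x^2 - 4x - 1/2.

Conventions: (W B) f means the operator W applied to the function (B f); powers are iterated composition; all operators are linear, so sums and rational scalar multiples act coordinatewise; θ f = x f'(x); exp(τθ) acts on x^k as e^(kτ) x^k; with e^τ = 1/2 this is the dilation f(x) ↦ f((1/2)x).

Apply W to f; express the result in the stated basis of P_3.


exp(τθ) x^k = e^(kτ) x^k; with e^τ = 1/2 this sends x^k to (1/2)^k x^k
x ↦ 1/2 x
x^2 ↦ 1/4 x^2
x^3 ↦ 1/8 x^3
applying this coordinatewise to f: exp(τθ) f = (9/16)x^3 - (1/4)x^2 - 2x - 1/2

the result is g(x) = (9/16)x^3 - (1/4)x^2 - 2x - 1/2


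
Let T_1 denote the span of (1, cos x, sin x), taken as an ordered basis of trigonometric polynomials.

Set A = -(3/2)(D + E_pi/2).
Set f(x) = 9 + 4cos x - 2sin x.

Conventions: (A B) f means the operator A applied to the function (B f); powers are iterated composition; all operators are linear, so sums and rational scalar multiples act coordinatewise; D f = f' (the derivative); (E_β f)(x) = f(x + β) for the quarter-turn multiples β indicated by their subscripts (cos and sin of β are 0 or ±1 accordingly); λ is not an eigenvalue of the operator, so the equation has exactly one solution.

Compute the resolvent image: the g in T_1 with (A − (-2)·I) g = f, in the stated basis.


the result is g(x) = 18 + (2/13)cos x - (16/13)sin x

write g with unknown coordinates in the stated basis and equate coefficients in (A − (-2)·I) g = f
solving from the highest basis element down gives g = 18 + (2/13)cos x - (16/13)sin x
check: A g = -27 + (48/13)cos x + (6/13)sin x
so A g − (-2)·g = 9 + 4cos x - 2sin x = f ✓


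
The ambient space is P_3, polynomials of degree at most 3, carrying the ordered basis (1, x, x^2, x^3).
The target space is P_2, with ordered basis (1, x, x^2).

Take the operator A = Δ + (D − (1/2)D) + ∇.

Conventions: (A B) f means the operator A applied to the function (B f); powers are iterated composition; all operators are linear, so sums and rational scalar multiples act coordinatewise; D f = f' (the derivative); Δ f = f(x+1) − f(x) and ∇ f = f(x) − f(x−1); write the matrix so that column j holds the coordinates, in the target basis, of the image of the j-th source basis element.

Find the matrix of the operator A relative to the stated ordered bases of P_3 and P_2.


image of 1: 0
image of x: 5/2
image of x^2: 5x
image of x^3: (15/2)x^2 + 2
each image's coordinates form column j of the matrix

the matrix is [[0, 5/2, 0, 2]; [0, 0, 5, 0]; [0, 0, 0, 15/2]] (rows listed top to bottom)


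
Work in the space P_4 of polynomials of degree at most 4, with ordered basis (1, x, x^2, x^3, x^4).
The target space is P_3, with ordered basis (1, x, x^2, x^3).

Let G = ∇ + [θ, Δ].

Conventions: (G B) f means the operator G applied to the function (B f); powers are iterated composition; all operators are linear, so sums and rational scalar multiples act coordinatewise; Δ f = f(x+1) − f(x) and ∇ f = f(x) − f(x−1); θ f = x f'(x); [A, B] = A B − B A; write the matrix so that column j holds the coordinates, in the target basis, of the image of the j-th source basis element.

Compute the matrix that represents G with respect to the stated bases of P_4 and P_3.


image of 1: 0
image of x: 0
image of x^2: -3
image of x^3: -9x - 2
image of x^4: -18x^2 - 8x - 5
each image's coordinates form column j of the matrix

the matrix is [[0, 0, -3, -2, -5]; [0, 0, 0, -9, -8]; [0, 0, 0, 0, -18]; [0, 0, 0, 0, 0]] (rows listed top to bottom)


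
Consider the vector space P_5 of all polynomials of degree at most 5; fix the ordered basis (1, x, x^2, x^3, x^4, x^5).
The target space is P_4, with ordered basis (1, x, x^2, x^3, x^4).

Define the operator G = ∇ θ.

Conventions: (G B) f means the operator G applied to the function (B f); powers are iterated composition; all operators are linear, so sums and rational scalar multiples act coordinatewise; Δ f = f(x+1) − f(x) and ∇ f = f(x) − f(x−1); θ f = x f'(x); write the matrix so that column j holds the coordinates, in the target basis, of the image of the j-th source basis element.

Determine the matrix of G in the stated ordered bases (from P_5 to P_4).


the matrix is [[0, 1, -2, 3, -4, 5]; [0, 0, 4, -9, 16, -25]; [0, 0, 0, 9, -24, 50]; [0, 0, 0, 0, 16, -50]; [0, 0, 0, 0, 0, 25]] (rows listed top to bottom)

image of 1: 0
image of x: 1
image of x^2: 4x - 2
image of x^3: 9x^2 - 9x + 3
image of x^4: 16x^3 - 24x^2 + 16x - 4
image of x^5: 25x^4 - 50x^3 + 50x^2 - 25x + 5
each image's coordinates form column j of the matrix


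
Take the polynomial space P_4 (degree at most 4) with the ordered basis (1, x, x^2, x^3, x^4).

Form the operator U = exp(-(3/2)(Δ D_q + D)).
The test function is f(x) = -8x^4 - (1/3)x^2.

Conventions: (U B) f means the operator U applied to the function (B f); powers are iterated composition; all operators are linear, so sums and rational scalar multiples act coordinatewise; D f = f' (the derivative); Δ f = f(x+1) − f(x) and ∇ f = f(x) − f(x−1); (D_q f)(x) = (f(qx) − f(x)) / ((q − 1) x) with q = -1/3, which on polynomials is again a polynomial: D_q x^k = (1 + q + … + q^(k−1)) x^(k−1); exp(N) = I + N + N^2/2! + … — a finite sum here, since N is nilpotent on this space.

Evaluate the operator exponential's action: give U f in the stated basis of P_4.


order-1 term: 48x^3 + (80/3)x^2 + (83/3)x + 83/9
order-2 term: -108x^2 - 96x - 745/12
order-3 term: 108x + 84
order-4 term: -81/2
the series for exp(-(3/2)(Δ D_q + D)) f terminates at order 4
exp(-(3/2)(Δ D_q + D)) f = -8x^4 + 48x^3 - (245/3)x^2 + (119/3)x - 337/36

the image equals g(x) = -8x^4 + 48x^3 - (245/3)x^2 + (119/3)x - 337/36


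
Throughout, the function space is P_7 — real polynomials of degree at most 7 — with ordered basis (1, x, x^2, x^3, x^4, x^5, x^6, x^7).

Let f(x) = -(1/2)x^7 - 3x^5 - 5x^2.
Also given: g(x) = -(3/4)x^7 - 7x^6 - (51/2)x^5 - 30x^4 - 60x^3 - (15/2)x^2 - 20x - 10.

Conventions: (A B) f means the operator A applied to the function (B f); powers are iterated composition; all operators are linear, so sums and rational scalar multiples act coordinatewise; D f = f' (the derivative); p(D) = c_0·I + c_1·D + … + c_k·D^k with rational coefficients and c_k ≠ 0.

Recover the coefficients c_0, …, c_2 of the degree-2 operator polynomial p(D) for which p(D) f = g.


D^0 f = -(1/2)x^7 - 3x^5 - 5x^2
D^1 f = -(7/2)x^6 - 15x^4 - 10x
D^2 f = -21x^5 - 60x^3 - 10
matching coefficients of g against c_0 f + c_1 Df + … from the top degree down determines the c_i
solution: c_0 = 3/2, c_1 = 2, c_2 = 1

p(D) = (3/2)·I + 2·D + D^2, i.e. c_0 = 3/2, c_1 = 2, c_2 = 1


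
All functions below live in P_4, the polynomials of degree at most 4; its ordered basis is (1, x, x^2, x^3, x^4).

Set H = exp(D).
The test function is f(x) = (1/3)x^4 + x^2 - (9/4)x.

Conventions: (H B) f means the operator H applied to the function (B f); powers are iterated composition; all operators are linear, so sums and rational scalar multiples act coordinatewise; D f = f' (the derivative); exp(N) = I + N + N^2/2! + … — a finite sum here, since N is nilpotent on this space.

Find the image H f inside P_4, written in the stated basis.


order-1 term: (4/3)x^3 + 2x - 9/4
order-2 term: 2x^2 + 1
order-3 term: (4/3)x
order-4 term: 1/3
the series for exp(D) f terminates at order 4
exp(D) f = (1/3)x^4 + (4/3)x^3 + 3x^2 + (13/12)x - 11/12

the image equals g(x) = (1/3)x^4 + (4/3)x^3 + 3x^2 + (13/12)x - 11/12
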